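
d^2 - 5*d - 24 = (d - 8)*(d + 3)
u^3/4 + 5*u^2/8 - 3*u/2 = u*(u/4 + 1)*(u - 3/2)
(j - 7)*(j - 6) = j^2 - 13*j + 42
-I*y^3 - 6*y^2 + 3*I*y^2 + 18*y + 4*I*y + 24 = (y - 4)*(y - 6*I)*(-I*y - I)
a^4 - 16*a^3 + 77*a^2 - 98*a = a*(a - 7)^2*(a - 2)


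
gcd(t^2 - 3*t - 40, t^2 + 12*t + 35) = t + 5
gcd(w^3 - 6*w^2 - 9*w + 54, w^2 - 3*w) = w - 3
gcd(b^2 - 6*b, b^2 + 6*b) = b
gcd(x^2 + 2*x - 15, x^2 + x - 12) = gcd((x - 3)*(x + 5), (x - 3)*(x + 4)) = x - 3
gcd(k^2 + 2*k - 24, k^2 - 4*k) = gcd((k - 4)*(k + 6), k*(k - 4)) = k - 4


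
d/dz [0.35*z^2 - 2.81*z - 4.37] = 0.7*z - 2.81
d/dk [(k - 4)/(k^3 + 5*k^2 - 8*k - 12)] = (k^3 + 5*k^2 - 8*k - (k - 4)*(3*k^2 + 10*k - 8) - 12)/(k^3 + 5*k^2 - 8*k - 12)^2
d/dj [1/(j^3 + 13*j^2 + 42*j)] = (-3*j^2 - 26*j - 42)/(j^2*(j^2 + 13*j + 42)^2)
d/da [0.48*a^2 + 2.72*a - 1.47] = 0.96*a + 2.72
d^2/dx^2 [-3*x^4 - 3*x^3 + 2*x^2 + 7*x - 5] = -36*x^2 - 18*x + 4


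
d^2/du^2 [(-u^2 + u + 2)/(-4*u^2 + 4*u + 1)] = 14*(-12*u^2 + 12*u - 5)/(64*u^6 - 192*u^5 + 144*u^4 + 32*u^3 - 36*u^2 - 12*u - 1)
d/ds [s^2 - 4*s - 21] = 2*s - 4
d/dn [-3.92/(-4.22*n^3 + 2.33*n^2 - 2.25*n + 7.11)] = (-49.6272*n^2 + 18.2672*n - 8.82)/(4.22*n^3 - 2.33*n^2 + 2.25*n - 7.11)^2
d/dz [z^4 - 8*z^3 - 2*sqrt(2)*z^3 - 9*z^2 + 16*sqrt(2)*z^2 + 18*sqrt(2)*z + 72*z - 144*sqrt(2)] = 4*z^3 - 24*z^2 - 6*sqrt(2)*z^2 - 18*z + 32*sqrt(2)*z + 18*sqrt(2) + 72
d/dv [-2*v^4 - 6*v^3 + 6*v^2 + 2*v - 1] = -8*v^3 - 18*v^2 + 12*v + 2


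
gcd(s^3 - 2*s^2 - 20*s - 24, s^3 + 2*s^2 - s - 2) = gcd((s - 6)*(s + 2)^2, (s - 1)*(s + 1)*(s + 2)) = s + 2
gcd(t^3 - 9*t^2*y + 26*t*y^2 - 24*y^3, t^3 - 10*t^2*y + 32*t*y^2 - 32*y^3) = t^2 - 6*t*y + 8*y^2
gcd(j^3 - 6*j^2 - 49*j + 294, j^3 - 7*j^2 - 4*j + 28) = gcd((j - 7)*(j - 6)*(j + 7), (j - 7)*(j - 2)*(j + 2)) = j - 7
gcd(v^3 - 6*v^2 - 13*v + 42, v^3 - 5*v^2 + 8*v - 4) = v - 2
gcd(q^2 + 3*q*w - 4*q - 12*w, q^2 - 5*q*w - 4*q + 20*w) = q - 4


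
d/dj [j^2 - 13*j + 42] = 2*j - 13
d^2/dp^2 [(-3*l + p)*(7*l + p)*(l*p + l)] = 2*l*(4*l + 3*p + 1)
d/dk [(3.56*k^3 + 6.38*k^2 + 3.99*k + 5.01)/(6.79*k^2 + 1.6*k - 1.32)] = (24.1724*k^4 + 11.392*k^3 - 30.9817*k^2 - 84.879*k - 13.2828)/(46.1041*k^4 + 21.728*k^3 - 15.3656*k^2 - 4.224*k + 1.7424)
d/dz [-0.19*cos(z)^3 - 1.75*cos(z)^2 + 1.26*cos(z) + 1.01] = (0.57*cos(z)^2 + 3.5*cos(z) - 1.26)*sin(z)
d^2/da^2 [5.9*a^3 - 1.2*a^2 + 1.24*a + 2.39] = 35.4*a - 2.4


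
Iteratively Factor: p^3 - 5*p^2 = (p)*(p^2 - 5*p) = p*(p - 5)*(p)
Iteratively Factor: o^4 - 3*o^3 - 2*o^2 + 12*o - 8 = (o - 2)*(o^3 - o^2 - 4*o + 4) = (o - 2)*(o - 1)*(o^2 - 4) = (o - 2)*(o - 1)*(o + 2)*(o - 2)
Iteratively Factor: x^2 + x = (x)*(x + 1)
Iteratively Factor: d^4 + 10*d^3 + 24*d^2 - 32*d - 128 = (d - 2)*(d^3 + 12*d^2 + 48*d + 64) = (d - 2)*(d + 4)*(d^2 + 8*d + 16) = (d - 2)*(d + 4)^2*(d + 4)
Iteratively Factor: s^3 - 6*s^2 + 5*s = (s - 1)*(s^2 - 5*s) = (s - 5)*(s - 1)*(s)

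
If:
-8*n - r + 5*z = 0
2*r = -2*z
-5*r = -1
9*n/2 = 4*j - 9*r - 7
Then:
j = 65/32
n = -3/20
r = 1/5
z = -1/5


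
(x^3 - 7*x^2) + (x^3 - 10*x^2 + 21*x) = 2*x^3 - 17*x^2 + 21*x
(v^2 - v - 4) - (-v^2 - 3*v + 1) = 2*v^2 + 2*v - 5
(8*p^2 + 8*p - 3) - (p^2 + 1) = 7*p^2 + 8*p - 4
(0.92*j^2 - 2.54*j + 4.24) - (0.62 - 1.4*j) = 0.92*j^2 - 1.14*j + 3.62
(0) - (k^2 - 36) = 36 - k^2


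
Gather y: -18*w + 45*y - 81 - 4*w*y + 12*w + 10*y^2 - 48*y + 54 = -6*w + 10*y^2 + y*(-4*w - 3) - 27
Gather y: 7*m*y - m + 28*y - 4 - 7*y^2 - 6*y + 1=-m - 7*y^2 + y*(7*m + 22) - 3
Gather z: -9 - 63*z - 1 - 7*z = -70*z - 10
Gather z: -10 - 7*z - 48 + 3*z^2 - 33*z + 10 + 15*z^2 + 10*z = 18*z^2 - 30*z - 48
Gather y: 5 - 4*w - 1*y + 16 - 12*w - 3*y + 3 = -16*w - 4*y + 24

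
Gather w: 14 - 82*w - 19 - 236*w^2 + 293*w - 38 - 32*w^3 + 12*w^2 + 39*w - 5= -32*w^3 - 224*w^2 + 250*w - 48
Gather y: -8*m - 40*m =-48*m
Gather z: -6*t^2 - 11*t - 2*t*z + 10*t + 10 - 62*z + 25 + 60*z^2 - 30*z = -6*t^2 - t + 60*z^2 + z*(-2*t - 92) + 35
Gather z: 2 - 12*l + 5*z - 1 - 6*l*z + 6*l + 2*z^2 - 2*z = -6*l + 2*z^2 + z*(3 - 6*l) + 1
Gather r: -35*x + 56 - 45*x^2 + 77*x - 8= -45*x^2 + 42*x + 48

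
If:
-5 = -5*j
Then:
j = 1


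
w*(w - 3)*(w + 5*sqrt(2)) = w^3 - 3*w^2 + 5*sqrt(2)*w^2 - 15*sqrt(2)*w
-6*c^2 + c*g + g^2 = (-2*c + g)*(3*c + g)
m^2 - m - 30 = (m - 6)*(m + 5)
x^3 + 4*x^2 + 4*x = x*(x + 2)^2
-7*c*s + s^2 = s*(-7*c + s)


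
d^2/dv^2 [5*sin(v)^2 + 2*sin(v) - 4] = -2*sin(v) + 10*cos(2*v)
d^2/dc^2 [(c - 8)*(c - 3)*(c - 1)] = 6*c - 24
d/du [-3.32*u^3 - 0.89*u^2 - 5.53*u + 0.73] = -9.96*u^2 - 1.78*u - 5.53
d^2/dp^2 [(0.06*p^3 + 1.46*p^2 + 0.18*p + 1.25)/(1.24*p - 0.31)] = (0.184512*p^3 - 0.138383999999997*p^2 + 0.0345959999999998*p + 4.262996)/(1.906624*p^3 - 1.429968*p^2 + 0.357492*p - 0.029791)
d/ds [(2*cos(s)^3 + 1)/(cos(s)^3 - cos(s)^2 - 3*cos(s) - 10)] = (-(3*sin(s)^2 + 2*cos(s))*(2*cos(s)^3 + 1) + 6*(-cos(s)^3 + cos(s)^2 + 3*cos(s) + 10)*cos(s)^2)*sin(s)/(-cos(s)^3 + cos(s)^2 + 3*cos(s) + 10)^2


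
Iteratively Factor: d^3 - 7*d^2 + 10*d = (d - 5)*(d^2 - 2*d) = (d - 5)*(d - 2)*(d)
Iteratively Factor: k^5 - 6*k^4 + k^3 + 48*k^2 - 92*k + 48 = (k - 2)*(k^4 - 4*k^3 - 7*k^2 + 34*k - 24) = (k - 4)*(k - 2)*(k^3 - 7*k + 6) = (k - 4)*(k - 2)*(k + 3)*(k^2 - 3*k + 2) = (k - 4)*(k - 2)^2*(k + 3)*(k - 1)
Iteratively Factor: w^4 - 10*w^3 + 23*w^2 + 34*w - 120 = (w - 3)*(w^3 - 7*w^2 + 2*w + 40) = (w - 4)*(w - 3)*(w^2 - 3*w - 10) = (w - 4)*(w - 3)*(w + 2)*(w - 5)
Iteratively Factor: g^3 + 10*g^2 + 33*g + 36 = (g + 3)*(g^2 + 7*g + 12) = (g + 3)^2*(g + 4)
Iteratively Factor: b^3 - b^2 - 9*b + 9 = (b - 3)*(b^2 + 2*b - 3) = (b - 3)*(b + 3)*(b - 1)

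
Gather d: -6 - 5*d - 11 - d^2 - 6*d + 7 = -d^2 - 11*d - 10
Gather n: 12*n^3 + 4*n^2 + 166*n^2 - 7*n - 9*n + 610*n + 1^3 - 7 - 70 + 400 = 12*n^3 + 170*n^2 + 594*n + 324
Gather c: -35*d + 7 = 7 - 35*d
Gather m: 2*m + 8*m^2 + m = 8*m^2 + 3*m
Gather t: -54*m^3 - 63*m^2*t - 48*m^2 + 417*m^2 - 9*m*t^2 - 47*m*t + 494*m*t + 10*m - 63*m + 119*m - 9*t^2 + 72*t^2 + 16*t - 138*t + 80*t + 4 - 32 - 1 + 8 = -54*m^3 + 369*m^2 + 66*m + t^2*(63 - 9*m) + t*(-63*m^2 + 447*m - 42) - 21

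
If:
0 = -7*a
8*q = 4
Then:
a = 0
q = 1/2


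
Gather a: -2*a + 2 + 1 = 3 - 2*a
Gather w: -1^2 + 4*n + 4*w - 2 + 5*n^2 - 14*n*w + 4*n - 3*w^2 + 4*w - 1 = 5*n^2 + 8*n - 3*w^2 + w*(8 - 14*n) - 4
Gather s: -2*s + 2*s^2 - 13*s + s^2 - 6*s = 3*s^2 - 21*s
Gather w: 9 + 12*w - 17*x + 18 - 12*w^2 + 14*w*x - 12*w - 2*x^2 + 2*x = -12*w^2 + 14*w*x - 2*x^2 - 15*x + 27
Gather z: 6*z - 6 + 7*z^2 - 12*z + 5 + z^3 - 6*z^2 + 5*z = z^3 + z^2 - z - 1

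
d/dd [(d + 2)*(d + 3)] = 2*d + 5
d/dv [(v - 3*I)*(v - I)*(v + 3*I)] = 3*v^2 - 2*I*v + 9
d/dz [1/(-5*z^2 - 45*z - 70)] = (2*z + 9)/(5*(z^2 + 9*z + 14)^2)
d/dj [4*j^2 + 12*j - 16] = 8*j + 12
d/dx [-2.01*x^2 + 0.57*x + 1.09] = 0.57 - 4.02*x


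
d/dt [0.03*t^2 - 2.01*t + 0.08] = 0.06*t - 2.01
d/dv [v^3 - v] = 3*v^2 - 1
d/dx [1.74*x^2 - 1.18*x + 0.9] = 3.48*x - 1.18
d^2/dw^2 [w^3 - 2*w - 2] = 6*w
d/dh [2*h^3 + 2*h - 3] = 6*h^2 + 2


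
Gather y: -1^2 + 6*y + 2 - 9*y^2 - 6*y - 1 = -9*y^2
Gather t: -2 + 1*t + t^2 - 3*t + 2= t^2 - 2*t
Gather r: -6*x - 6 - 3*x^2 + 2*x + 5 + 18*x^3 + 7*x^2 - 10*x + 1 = 18*x^3 + 4*x^2 - 14*x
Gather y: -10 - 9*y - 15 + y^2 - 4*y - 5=y^2 - 13*y - 30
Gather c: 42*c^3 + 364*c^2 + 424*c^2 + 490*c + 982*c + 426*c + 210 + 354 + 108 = 42*c^3 + 788*c^2 + 1898*c + 672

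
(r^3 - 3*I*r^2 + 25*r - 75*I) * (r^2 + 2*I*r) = r^5 - I*r^4 + 31*r^3 - 25*I*r^2 + 150*r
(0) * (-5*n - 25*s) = 0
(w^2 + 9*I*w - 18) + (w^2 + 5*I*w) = 2*w^2 + 14*I*w - 18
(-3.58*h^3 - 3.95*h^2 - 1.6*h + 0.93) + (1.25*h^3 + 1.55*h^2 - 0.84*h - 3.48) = -2.33*h^3 - 2.4*h^2 - 2.44*h - 2.55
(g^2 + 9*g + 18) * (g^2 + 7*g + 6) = g^4 + 16*g^3 + 87*g^2 + 180*g + 108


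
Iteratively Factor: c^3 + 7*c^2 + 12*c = (c)*(c^2 + 7*c + 12) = c*(c + 4)*(c + 3)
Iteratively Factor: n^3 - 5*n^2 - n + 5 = (n + 1)*(n^2 - 6*n + 5) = (n - 1)*(n + 1)*(n - 5)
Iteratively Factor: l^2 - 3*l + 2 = (l - 1)*(l - 2)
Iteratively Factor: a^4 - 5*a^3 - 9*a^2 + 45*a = (a)*(a^3 - 5*a^2 - 9*a + 45) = a*(a + 3)*(a^2 - 8*a + 15) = a*(a - 3)*(a + 3)*(a - 5)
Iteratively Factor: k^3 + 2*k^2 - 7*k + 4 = (k - 1)*(k^2 + 3*k - 4) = (k - 1)*(k + 4)*(k - 1)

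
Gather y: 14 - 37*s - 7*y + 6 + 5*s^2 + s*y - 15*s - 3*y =5*s^2 - 52*s + y*(s - 10) + 20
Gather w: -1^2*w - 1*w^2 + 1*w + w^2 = 0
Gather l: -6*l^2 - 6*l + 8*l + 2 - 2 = -6*l^2 + 2*l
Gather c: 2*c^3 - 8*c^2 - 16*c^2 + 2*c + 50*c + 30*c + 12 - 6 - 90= 2*c^3 - 24*c^2 + 82*c - 84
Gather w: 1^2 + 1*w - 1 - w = 0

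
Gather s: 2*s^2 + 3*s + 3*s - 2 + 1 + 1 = 2*s^2 + 6*s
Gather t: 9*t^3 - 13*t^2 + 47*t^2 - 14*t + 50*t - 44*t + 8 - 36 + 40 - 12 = 9*t^3 + 34*t^2 - 8*t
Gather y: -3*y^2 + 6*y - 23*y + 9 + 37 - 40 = -3*y^2 - 17*y + 6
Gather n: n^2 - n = n^2 - n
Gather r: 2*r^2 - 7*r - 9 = 2*r^2 - 7*r - 9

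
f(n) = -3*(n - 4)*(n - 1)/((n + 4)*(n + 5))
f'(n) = 3*(n - 4)*(n - 1)/((n + 4)*(n + 5)^2) + 3*(n - 4)*(n - 1)/((n + 4)^2*(n + 5)) - 3*(n - 4)/((n + 4)*(n + 5)) - 3*(n - 1)/((n + 4)*(n + 5))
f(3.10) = 0.10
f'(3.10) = -0.09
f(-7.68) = -30.84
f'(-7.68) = -13.69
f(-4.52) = 565.27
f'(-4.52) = -259.34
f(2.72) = 0.13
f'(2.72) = -0.06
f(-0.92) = -2.26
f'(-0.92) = 2.92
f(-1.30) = -3.66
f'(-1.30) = 4.63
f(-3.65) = -225.86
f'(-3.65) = 890.70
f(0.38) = -0.29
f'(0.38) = 0.66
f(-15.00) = -8.29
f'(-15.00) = -0.63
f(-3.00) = -42.00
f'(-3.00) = 79.50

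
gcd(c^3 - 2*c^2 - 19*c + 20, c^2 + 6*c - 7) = c - 1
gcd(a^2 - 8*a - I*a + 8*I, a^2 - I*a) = a - I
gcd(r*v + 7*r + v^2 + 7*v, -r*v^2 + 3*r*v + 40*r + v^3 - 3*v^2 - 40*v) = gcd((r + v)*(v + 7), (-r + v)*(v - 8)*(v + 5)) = 1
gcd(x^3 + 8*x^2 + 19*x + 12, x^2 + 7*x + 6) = x + 1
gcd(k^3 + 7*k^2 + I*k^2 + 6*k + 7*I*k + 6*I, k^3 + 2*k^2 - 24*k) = k + 6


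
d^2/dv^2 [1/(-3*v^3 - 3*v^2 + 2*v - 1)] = 2*(3*(3*v + 1)*(3*v^3 + 3*v^2 - 2*v + 1) - (9*v^2 + 6*v - 2)^2)/(3*v^3 + 3*v^2 - 2*v + 1)^3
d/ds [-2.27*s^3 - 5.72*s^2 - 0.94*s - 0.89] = -6.81*s^2 - 11.44*s - 0.94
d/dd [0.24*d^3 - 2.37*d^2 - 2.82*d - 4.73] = 0.72*d^2 - 4.74*d - 2.82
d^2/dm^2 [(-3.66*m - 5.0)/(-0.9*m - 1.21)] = (8.88178419700125e-16*m + 0.128520000000002)/(0.9*m + 1.21)^3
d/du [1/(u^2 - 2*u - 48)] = 2*(1 - u)/(-u^2 + 2*u + 48)^2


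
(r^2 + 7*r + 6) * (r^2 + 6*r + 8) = r^4 + 13*r^3 + 56*r^2 + 92*r + 48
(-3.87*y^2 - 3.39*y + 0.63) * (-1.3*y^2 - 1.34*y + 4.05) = 5.031*y^4 + 9.5928*y^3 - 11.9499*y^2 - 14.5737*y + 2.5515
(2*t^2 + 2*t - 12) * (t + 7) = 2*t^3 + 16*t^2 + 2*t - 84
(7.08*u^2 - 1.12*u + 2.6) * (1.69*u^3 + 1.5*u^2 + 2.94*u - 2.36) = 11.9652*u^5 + 8.7272*u^4 + 23.5292*u^3 - 16.1016*u^2 + 10.2872*u - 6.136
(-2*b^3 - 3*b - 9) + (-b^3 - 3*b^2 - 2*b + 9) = -3*b^3 - 3*b^2 - 5*b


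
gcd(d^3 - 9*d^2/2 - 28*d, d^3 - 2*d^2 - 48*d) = d^2 - 8*d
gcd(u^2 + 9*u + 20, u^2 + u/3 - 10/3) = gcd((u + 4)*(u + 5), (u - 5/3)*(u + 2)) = 1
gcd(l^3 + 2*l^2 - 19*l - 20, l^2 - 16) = l - 4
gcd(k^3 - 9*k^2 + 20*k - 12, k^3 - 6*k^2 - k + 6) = k^2 - 7*k + 6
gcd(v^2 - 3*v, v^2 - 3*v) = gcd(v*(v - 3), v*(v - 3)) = v^2 - 3*v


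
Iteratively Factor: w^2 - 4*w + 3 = (w - 1)*(w - 3)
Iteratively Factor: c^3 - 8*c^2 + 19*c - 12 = (c - 1)*(c^2 - 7*c + 12) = (c - 4)*(c - 1)*(c - 3)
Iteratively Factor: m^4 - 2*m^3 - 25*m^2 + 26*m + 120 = (m - 3)*(m^3 + m^2 - 22*m - 40) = (m - 3)*(m + 2)*(m^2 - m - 20) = (m - 3)*(m + 2)*(m + 4)*(m - 5)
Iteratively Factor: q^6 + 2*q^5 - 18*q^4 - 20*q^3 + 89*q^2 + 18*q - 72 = (q - 3)*(q^5 + 5*q^4 - 3*q^3 - 29*q^2 + 2*q + 24) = (q - 3)*(q + 3)*(q^4 + 2*q^3 - 9*q^2 - 2*q + 8) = (q - 3)*(q - 1)*(q + 3)*(q^3 + 3*q^2 - 6*q - 8) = (q - 3)*(q - 2)*(q - 1)*(q + 3)*(q^2 + 5*q + 4) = (q - 3)*(q - 2)*(q - 1)*(q + 1)*(q + 3)*(q + 4)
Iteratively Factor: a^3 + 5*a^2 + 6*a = (a + 2)*(a^2 + 3*a) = (a + 2)*(a + 3)*(a)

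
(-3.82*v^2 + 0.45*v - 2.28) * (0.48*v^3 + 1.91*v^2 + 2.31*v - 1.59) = -1.8336*v^5 - 7.0802*v^4 - 9.0591*v^3 + 2.7585*v^2 - 5.9823*v + 3.6252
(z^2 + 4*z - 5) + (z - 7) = z^2 + 5*z - 12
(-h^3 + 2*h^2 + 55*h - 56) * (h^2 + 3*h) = -h^5 - h^4 + 61*h^3 + 109*h^2 - 168*h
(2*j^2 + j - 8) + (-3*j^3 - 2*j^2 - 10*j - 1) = -3*j^3 - 9*j - 9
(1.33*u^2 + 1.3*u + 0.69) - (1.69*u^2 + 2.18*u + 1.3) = -0.36*u^2 - 0.88*u - 0.61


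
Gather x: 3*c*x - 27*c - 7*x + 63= -27*c + x*(3*c - 7) + 63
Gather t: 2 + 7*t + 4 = 7*t + 6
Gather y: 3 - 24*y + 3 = 6 - 24*y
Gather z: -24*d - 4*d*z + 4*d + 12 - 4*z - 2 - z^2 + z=-20*d - z^2 + z*(-4*d - 3) + 10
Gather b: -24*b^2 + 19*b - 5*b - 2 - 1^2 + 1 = -24*b^2 + 14*b - 2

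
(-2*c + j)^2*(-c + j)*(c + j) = -4*c^4 + 4*c^3*j + 3*c^2*j^2 - 4*c*j^3 + j^4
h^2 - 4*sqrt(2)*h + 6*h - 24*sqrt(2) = (h + 6)*(h - 4*sqrt(2))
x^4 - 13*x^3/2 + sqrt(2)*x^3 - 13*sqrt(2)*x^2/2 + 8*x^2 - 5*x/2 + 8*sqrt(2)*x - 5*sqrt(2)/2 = (x - 5)*(x - 1)*(x - 1/2)*(x + sqrt(2))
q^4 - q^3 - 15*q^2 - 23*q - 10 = (q - 5)*(q + 1)^2*(q + 2)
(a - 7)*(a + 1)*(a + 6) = a^3 - 43*a - 42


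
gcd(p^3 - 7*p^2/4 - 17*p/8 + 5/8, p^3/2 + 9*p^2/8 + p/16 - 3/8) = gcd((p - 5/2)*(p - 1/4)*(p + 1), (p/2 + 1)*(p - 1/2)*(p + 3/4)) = 1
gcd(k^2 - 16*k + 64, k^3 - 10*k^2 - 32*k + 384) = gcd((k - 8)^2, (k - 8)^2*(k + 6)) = k^2 - 16*k + 64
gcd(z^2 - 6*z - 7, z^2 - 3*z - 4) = z + 1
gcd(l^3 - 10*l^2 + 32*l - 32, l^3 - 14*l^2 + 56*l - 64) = l^2 - 6*l + 8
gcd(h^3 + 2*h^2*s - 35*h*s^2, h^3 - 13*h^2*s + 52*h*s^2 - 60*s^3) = -h + 5*s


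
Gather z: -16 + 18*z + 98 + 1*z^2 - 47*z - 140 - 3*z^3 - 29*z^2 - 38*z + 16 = -3*z^3 - 28*z^2 - 67*z - 42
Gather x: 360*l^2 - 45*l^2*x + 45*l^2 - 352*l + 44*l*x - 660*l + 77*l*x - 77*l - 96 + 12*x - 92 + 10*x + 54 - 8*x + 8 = 405*l^2 - 1089*l + x*(-45*l^2 + 121*l + 14) - 126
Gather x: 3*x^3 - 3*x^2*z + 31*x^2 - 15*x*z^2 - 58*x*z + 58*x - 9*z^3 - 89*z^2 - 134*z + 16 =3*x^3 + x^2*(31 - 3*z) + x*(-15*z^2 - 58*z + 58) - 9*z^3 - 89*z^2 - 134*z + 16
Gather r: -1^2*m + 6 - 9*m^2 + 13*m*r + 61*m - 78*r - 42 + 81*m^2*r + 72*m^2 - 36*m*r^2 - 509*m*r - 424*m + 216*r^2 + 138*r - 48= 63*m^2 - 364*m + r^2*(216 - 36*m) + r*(81*m^2 - 496*m + 60) - 84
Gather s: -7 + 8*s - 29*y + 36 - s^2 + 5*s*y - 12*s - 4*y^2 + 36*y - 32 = -s^2 + s*(5*y - 4) - 4*y^2 + 7*y - 3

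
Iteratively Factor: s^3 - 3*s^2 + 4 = (s + 1)*(s^2 - 4*s + 4) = (s - 2)*(s + 1)*(s - 2)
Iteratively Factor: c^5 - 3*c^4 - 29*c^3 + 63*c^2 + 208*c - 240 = (c - 4)*(c^4 + c^3 - 25*c^2 - 37*c + 60) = (c - 5)*(c - 4)*(c^3 + 6*c^2 + 5*c - 12) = (c - 5)*(c - 4)*(c + 3)*(c^2 + 3*c - 4) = (c - 5)*(c - 4)*(c - 1)*(c + 3)*(c + 4)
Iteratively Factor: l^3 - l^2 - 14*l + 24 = (l - 3)*(l^2 + 2*l - 8) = (l - 3)*(l + 4)*(l - 2)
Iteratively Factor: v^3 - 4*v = (v)*(v^2 - 4) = v*(v + 2)*(v - 2)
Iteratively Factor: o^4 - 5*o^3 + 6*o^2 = (o - 3)*(o^3 - 2*o^2) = (o - 3)*(o - 2)*(o^2) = o*(o - 3)*(o - 2)*(o)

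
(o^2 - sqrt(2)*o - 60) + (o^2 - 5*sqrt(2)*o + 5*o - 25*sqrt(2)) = 2*o^2 - 6*sqrt(2)*o + 5*o - 60 - 25*sqrt(2)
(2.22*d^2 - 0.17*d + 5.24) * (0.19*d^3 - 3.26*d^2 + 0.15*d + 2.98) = 0.4218*d^5 - 7.2695*d^4 + 1.8828*d^3 - 10.4923*d^2 + 0.2794*d + 15.6152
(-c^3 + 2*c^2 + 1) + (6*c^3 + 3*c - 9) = 5*c^3 + 2*c^2 + 3*c - 8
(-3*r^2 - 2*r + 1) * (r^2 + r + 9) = -3*r^4 - 5*r^3 - 28*r^2 - 17*r + 9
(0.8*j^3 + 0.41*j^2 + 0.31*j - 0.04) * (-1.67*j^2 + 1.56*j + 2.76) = -1.336*j^5 + 0.5633*j^4 + 2.3299*j^3 + 1.682*j^2 + 0.7932*j - 0.1104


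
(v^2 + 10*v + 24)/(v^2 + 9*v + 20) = (v + 6)/(v + 5)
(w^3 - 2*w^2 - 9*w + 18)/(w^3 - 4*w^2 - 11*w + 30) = (w - 3)/(w - 5)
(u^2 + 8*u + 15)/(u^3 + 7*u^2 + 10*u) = (u + 3)/(u*(u + 2))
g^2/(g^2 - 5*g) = g/(g - 5)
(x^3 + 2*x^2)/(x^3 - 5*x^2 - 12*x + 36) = x^2*(x + 2)/(x^3 - 5*x^2 - 12*x + 36)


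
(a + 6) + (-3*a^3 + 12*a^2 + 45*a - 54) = -3*a^3 + 12*a^2 + 46*a - 48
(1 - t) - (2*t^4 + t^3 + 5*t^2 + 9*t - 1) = -2*t^4 - t^3 - 5*t^2 - 10*t + 2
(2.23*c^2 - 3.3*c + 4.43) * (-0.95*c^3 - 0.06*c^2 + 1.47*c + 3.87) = -2.1185*c^5 + 3.0012*c^4 - 0.7324*c^3 + 3.5133*c^2 - 6.2589*c + 17.1441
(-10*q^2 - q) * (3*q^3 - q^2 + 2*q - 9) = -30*q^5 + 7*q^4 - 19*q^3 + 88*q^2 + 9*q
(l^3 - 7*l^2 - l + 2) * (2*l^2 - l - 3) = 2*l^5 - 15*l^4 + 2*l^3 + 26*l^2 + l - 6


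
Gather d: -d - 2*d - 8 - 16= -3*d - 24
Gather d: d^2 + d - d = d^2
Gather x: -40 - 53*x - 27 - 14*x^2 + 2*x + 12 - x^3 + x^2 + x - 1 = -x^3 - 13*x^2 - 50*x - 56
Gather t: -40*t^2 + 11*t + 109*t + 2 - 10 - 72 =-40*t^2 + 120*t - 80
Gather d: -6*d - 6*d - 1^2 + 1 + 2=2 - 12*d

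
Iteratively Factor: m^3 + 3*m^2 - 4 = (m + 2)*(m^2 + m - 2) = (m - 1)*(m + 2)*(m + 2)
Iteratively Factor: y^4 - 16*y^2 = (y)*(y^3 - 16*y) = y^2*(y^2 - 16) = y^2*(y + 4)*(y - 4)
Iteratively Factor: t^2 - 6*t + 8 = (t - 2)*(t - 4)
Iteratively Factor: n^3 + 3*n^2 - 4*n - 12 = (n + 2)*(n^2 + n - 6) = (n - 2)*(n + 2)*(n + 3)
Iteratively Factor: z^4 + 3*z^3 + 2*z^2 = (z)*(z^3 + 3*z^2 + 2*z) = z*(z + 1)*(z^2 + 2*z) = z*(z + 1)*(z + 2)*(z)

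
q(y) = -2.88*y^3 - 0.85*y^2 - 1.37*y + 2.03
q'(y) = -8.64*y^2 - 1.7*y - 1.37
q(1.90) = -23.40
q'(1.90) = -35.79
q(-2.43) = 41.66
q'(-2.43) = -48.26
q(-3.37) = 107.22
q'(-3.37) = -93.76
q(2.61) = -58.54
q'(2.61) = -64.66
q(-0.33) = 2.49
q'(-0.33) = -1.75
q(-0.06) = 2.11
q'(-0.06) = -1.30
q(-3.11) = 84.70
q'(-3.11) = -79.65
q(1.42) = -9.88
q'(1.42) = -21.21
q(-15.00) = 9551.33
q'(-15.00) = -1919.87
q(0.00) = 2.03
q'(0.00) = -1.37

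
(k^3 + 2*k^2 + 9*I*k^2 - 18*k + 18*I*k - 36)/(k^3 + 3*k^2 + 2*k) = (k^2 + 9*I*k - 18)/(k*(k + 1))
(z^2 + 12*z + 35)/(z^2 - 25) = (z + 7)/(z - 5)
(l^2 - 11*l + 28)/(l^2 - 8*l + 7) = (l - 4)/(l - 1)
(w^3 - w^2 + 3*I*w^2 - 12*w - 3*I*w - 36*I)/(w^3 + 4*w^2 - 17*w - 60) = (w + 3*I)/(w + 5)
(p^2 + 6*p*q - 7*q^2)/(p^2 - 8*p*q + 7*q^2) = (p + 7*q)/(p - 7*q)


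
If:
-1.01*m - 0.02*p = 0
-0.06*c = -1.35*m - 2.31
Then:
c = 38.5 - 0.445544554455446*p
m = -0.0198019801980198*p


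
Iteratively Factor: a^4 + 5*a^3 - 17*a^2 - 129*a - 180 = (a + 3)*(a^3 + 2*a^2 - 23*a - 60) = (a - 5)*(a + 3)*(a^2 + 7*a + 12) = (a - 5)*(a + 3)^2*(a + 4)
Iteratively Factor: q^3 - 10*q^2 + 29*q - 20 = (q - 4)*(q^2 - 6*q + 5) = (q - 5)*(q - 4)*(q - 1)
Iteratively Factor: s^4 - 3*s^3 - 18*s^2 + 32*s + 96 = (s + 2)*(s^3 - 5*s^2 - 8*s + 48) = (s + 2)*(s + 3)*(s^2 - 8*s + 16) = (s - 4)*(s + 2)*(s + 3)*(s - 4)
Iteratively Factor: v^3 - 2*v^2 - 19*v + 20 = (v - 5)*(v^2 + 3*v - 4) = (v - 5)*(v + 4)*(v - 1)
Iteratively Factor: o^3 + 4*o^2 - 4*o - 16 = (o + 2)*(o^2 + 2*o - 8) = (o + 2)*(o + 4)*(o - 2)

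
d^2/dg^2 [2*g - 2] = 0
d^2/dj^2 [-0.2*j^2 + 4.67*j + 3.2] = -0.400000000000000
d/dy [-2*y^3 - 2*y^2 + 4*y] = -6*y^2 - 4*y + 4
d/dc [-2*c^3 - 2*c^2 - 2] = 2*c*(-3*c - 2)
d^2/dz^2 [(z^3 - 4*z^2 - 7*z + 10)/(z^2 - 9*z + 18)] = 40*(z^3 - 12*z^2 + 54*z - 90)/(z^6 - 27*z^5 + 297*z^4 - 1701*z^3 + 5346*z^2 - 8748*z + 5832)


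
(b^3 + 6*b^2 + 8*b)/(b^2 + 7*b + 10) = b*(b + 4)/(b + 5)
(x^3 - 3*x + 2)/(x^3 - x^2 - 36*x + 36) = (x^2 + x - 2)/(x^2 - 36)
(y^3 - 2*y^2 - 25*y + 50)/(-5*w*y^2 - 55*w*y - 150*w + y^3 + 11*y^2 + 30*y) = (y^2 - 7*y + 10)/(-5*w*y - 30*w + y^2 + 6*y)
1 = 1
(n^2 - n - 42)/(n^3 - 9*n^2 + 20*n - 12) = (n^2 - n - 42)/(n^3 - 9*n^2 + 20*n - 12)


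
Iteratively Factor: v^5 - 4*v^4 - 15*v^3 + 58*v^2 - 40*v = (v + 4)*(v^4 - 8*v^3 + 17*v^2 - 10*v) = v*(v + 4)*(v^3 - 8*v^2 + 17*v - 10) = v*(v - 1)*(v + 4)*(v^2 - 7*v + 10) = v*(v - 2)*(v - 1)*(v + 4)*(v - 5)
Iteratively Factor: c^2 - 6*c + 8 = (c - 4)*(c - 2)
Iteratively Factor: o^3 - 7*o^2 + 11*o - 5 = (o - 5)*(o^2 - 2*o + 1) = (o - 5)*(o - 1)*(o - 1)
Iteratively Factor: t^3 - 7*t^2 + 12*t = (t)*(t^2 - 7*t + 12) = t*(t - 4)*(t - 3)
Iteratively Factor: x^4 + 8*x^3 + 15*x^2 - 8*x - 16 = (x + 1)*(x^3 + 7*x^2 + 8*x - 16) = (x - 1)*(x + 1)*(x^2 + 8*x + 16) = (x - 1)*(x + 1)*(x + 4)*(x + 4)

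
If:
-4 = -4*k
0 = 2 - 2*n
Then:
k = 1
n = 1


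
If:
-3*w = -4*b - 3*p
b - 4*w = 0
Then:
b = 4*w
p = -13*w/3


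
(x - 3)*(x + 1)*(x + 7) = x^3 + 5*x^2 - 17*x - 21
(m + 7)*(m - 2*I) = m^2 + 7*m - 2*I*m - 14*I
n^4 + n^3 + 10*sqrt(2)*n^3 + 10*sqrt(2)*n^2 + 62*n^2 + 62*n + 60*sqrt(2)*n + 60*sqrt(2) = (n + 1)*(n + 2*sqrt(2))*(n + 3*sqrt(2))*(n + 5*sqrt(2))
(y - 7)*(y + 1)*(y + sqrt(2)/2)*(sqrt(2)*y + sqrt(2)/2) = sqrt(2)*y^4 - 11*sqrt(2)*y^3/2 + y^3 - 10*sqrt(2)*y^2 - 11*y^2/2 - 10*y - 7*sqrt(2)*y/2 - 7/2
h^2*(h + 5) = h^3 + 5*h^2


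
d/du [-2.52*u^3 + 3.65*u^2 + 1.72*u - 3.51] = -7.56*u^2 + 7.3*u + 1.72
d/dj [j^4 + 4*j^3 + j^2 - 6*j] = 4*j^3 + 12*j^2 + 2*j - 6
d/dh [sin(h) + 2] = cos(h)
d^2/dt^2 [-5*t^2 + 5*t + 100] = -10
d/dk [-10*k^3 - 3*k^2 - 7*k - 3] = -30*k^2 - 6*k - 7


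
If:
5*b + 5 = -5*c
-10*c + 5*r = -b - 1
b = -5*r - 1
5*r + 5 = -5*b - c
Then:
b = -1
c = 0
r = 0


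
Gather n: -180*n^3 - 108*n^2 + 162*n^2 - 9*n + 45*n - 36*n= -180*n^3 + 54*n^2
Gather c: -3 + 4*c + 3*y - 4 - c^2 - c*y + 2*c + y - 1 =-c^2 + c*(6 - y) + 4*y - 8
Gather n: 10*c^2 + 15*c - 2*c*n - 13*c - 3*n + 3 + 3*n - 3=10*c^2 - 2*c*n + 2*c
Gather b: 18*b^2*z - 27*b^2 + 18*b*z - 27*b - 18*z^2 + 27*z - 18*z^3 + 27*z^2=b^2*(18*z - 27) + b*(18*z - 27) - 18*z^3 + 9*z^2 + 27*z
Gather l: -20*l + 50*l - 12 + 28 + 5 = 30*l + 21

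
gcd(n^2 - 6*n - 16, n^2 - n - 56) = n - 8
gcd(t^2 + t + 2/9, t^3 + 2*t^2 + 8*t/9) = t + 2/3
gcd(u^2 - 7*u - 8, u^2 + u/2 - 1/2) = u + 1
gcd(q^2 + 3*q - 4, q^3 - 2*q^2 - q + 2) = q - 1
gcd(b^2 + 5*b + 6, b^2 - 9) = b + 3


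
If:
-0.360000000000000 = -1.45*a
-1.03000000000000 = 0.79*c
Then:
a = 0.25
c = -1.30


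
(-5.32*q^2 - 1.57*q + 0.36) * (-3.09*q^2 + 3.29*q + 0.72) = 16.4388*q^4 - 12.6515*q^3 - 10.1081*q^2 + 0.0539999999999998*q + 0.2592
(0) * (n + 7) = 0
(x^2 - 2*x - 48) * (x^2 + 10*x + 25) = x^4 + 8*x^3 - 43*x^2 - 530*x - 1200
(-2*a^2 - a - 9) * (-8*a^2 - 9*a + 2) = 16*a^4 + 26*a^3 + 77*a^2 + 79*a - 18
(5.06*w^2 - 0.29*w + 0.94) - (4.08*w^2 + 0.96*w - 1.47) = 0.98*w^2 - 1.25*w + 2.41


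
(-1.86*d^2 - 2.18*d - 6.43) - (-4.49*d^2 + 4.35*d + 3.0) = 2.63*d^2 - 6.53*d - 9.43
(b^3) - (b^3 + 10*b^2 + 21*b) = -10*b^2 - 21*b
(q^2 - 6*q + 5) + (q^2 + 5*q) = 2*q^2 - q + 5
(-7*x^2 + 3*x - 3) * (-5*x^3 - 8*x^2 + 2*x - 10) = 35*x^5 + 41*x^4 - 23*x^3 + 100*x^2 - 36*x + 30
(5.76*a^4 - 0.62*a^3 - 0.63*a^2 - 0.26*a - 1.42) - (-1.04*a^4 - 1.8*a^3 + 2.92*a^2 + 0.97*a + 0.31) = 6.8*a^4 + 1.18*a^3 - 3.55*a^2 - 1.23*a - 1.73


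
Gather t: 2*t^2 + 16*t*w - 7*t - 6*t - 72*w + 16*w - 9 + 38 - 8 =2*t^2 + t*(16*w - 13) - 56*w + 21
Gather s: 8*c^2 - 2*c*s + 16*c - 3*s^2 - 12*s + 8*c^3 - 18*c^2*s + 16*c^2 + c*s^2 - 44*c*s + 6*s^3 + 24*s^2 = 8*c^3 + 24*c^2 + 16*c + 6*s^3 + s^2*(c + 21) + s*(-18*c^2 - 46*c - 12)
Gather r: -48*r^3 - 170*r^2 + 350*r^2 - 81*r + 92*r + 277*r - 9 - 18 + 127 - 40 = -48*r^3 + 180*r^2 + 288*r + 60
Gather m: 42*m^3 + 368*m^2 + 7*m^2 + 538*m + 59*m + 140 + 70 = 42*m^3 + 375*m^2 + 597*m + 210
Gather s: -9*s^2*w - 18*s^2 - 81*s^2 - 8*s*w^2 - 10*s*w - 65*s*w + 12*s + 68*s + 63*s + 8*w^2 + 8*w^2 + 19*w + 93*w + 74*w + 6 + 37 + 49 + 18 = s^2*(-9*w - 99) + s*(-8*w^2 - 75*w + 143) + 16*w^2 + 186*w + 110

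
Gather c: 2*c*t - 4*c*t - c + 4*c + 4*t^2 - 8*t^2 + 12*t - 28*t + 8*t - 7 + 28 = c*(3 - 2*t) - 4*t^2 - 8*t + 21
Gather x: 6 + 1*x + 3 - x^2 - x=9 - x^2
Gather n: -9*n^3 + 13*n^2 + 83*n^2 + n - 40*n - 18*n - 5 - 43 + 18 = -9*n^3 + 96*n^2 - 57*n - 30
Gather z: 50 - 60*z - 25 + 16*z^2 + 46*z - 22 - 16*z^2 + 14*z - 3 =0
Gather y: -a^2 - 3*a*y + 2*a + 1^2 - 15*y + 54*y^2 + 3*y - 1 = -a^2 + 2*a + 54*y^2 + y*(-3*a - 12)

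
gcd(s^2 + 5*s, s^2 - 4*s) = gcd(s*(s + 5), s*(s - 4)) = s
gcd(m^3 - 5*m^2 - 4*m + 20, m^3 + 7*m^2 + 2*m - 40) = m - 2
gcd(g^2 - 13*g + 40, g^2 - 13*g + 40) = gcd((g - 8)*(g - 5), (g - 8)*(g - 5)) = g^2 - 13*g + 40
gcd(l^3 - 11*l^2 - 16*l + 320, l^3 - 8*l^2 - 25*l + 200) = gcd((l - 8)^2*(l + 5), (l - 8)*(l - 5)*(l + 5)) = l^2 - 3*l - 40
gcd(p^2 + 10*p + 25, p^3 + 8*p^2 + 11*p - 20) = p + 5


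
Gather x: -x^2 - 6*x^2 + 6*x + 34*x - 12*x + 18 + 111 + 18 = -7*x^2 + 28*x + 147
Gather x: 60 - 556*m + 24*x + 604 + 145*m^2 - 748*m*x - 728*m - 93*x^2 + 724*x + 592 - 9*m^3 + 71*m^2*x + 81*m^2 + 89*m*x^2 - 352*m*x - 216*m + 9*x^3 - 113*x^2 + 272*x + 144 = -9*m^3 + 226*m^2 - 1500*m + 9*x^3 + x^2*(89*m - 206) + x*(71*m^2 - 1100*m + 1020) + 1400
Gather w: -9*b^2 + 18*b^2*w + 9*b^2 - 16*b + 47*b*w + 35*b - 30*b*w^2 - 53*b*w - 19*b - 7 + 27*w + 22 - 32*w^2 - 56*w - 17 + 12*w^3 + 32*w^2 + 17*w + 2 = -30*b*w^2 + 12*w^3 + w*(18*b^2 - 6*b - 12)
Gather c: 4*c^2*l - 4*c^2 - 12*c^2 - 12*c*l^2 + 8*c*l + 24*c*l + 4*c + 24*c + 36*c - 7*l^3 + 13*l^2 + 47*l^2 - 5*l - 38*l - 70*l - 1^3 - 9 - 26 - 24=c^2*(4*l - 16) + c*(-12*l^2 + 32*l + 64) - 7*l^3 + 60*l^2 - 113*l - 60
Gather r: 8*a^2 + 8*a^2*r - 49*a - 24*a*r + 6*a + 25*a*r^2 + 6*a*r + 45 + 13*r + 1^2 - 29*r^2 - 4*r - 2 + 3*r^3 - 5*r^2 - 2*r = 8*a^2 - 43*a + 3*r^3 + r^2*(25*a - 34) + r*(8*a^2 - 18*a + 7) + 44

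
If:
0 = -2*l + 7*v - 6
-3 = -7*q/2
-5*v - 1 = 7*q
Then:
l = -79/10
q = 6/7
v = -7/5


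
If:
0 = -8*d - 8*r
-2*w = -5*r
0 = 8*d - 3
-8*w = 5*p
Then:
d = 3/8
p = 3/2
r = -3/8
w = -15/16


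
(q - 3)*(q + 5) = q^2 + 2*q - 15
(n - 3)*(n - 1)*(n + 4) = n^3 - 13*n + 12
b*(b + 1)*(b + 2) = b^3 + 3*b^2 + 2*b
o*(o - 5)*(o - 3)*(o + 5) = o^4 - 3*o^3 - 25*o^2 + 75*o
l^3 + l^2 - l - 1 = (l - 1)*(l + 1)^2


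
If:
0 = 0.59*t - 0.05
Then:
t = 0.08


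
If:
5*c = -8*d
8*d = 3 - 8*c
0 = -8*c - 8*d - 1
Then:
No Solution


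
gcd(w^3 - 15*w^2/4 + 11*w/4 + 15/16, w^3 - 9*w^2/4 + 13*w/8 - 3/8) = 1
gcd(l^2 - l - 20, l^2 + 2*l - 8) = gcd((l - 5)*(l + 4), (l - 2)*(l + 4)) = l + 4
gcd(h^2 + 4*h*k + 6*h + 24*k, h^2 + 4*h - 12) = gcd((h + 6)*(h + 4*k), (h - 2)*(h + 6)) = h + 6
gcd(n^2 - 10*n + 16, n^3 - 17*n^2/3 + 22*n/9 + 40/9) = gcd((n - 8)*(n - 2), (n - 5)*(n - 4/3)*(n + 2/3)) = 1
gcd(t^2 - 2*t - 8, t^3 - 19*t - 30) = t + 2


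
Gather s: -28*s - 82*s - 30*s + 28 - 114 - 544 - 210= -140*s - 840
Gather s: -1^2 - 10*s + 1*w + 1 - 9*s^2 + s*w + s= -9*s^2 + s*(w - 9) + w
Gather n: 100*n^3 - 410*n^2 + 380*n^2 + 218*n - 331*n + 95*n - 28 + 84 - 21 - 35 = 100*n^3 - 30*n^2 - 18*n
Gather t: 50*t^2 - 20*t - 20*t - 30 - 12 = 50*t^2 - 40*t - 42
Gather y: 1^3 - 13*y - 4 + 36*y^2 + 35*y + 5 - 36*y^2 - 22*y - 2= 0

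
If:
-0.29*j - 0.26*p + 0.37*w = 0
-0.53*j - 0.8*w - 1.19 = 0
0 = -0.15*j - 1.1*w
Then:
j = -2.83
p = 3.70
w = 0.39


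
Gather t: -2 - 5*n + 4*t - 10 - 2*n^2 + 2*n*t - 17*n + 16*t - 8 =-2*n^2 - 22*n + t*(2*n + 20) - 20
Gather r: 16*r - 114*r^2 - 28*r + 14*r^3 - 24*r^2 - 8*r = 14*r^3 - 138*r^2 - 20*r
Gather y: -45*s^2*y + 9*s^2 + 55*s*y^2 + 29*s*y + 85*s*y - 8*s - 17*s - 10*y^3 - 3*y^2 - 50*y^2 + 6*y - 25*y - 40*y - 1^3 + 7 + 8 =9*s^2 - 25*s - 10*y^3 + y^2*(55*s - 53) + y*(-45*s^2 + 114*s - 59) + 14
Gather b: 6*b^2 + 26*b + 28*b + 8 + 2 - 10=6*b^2 + 54*b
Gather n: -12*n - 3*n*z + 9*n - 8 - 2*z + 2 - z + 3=n*(-3*z - 3) - 3*z - 3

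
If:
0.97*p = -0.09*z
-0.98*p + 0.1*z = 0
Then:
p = 0.00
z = 0.00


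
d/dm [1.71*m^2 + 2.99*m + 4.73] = 3.42*m + 2.99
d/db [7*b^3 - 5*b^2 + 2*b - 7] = 21*b^2 - 10*b + 2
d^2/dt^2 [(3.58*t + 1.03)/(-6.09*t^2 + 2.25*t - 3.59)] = (-(3.58*t + 1.03)*(12.18*t - 2.25)*(24.36*t - 4.5) + (130.8132*t - 3.5646)*(6.09*t^2 - 2.25*t + 3.59))/(6.09*t^2 - 2.25*t + 3.59)^3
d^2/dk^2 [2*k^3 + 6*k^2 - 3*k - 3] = 12*k + 12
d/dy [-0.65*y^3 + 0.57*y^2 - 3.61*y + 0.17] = -1.95*y^2 + 1.14*y - 3.61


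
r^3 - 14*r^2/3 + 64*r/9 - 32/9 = (r - 2)*(r - 4/3)^2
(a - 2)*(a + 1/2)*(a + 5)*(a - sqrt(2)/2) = a^4 - sqrt(2)*a^3/2 + 7*a^3/2 - 17*a^2/2 - 7*sqrt(2)*a^2/4 - 5*a + 17*sqrt(2)*a/4 + 5*sqrt(2)/2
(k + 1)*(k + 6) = k^2 + 7*k + 6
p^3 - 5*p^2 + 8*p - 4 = (p - 2)^2*(p - 1)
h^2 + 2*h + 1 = (h + 1)^2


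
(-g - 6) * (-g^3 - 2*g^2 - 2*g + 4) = g^4 + 8*g^3 + 14*g^2 + 8*g - 24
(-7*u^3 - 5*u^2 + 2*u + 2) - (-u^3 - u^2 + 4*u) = -6*u^3 - 4*u^2 - 2*u + 2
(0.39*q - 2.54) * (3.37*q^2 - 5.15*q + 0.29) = 1.3143*q^3 - 10.5683*q^2 + 13.1941*q - 0.7366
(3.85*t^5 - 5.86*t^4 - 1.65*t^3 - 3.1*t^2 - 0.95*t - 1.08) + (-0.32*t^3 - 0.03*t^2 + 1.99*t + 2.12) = 3.85*t^5 - 5.86*t^4 - 1.97*t^3 - 3.13*t^2 + 1.04*t + 1.04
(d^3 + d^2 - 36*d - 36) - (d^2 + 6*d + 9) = d^3 - 42*d - 45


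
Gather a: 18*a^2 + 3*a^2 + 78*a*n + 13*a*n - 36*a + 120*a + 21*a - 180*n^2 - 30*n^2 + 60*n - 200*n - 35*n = 21*a^2 + a*(91*n + 105) - 210*n^2 - 175*n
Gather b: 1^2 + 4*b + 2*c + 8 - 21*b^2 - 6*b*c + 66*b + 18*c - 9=-21*b^2 + b*(70 - 6*c) + 20*c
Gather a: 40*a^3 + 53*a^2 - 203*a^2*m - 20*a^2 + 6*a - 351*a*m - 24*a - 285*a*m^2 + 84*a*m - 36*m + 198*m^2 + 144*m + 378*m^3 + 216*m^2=40*a^3 + a^2*(33 - 203*m) + a*(-285*m^2 - 267*m - 18) + 378*m^3 + 414*m^2 + 108*m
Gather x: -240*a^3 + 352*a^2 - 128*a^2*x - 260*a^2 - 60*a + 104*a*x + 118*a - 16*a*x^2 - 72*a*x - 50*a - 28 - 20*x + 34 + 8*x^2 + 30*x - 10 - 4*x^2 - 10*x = -240*a^3 + 92*a^2 + 8*a + x^2*(4 - 16*a) + x*(-128*a^2 + 32*a) - 4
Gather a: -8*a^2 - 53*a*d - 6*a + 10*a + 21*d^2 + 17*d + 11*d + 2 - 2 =-8*a^2 + a*(4 - 53*d) + 21*d^2 + 28*d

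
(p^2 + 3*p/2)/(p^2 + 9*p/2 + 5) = p*(2*p + 3)/(2*p^2 + 9*p + 10)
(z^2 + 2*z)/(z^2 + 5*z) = (z + 2)/(z + 5)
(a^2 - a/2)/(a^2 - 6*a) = (a - 1/2)/(a - 6)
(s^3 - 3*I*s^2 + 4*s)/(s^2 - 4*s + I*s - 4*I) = s*(s - 4*I)/(s - 4)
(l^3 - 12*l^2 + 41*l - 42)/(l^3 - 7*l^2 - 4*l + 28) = (l - 3)/(l + 2)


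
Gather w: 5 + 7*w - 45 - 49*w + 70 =30 - 42*w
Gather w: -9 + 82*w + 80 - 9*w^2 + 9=-9*w^2 + 82*w + 80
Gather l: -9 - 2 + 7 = -4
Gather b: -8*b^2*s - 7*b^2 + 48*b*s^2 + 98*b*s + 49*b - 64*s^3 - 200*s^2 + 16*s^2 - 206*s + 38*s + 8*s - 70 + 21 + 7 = b^2*(-8*s - 7) + b*(48*s^2 + 98*s + 49) - 64*s^3 - 184*s^2 - 160*s - 42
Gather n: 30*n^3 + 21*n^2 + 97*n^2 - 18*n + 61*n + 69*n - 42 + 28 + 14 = 30*n^3 + 118*n^2 + 112*n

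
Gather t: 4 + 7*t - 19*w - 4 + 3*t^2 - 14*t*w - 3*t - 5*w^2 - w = 3*t^2 + t*(4 - 14*w) - 5*w^2 - 20*w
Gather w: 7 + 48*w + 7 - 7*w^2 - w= -7*w^2 + 47*w + 14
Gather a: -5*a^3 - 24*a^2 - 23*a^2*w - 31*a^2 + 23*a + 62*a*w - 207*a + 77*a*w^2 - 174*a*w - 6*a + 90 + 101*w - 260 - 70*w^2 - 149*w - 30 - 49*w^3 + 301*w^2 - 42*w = -5*a^3 + a^2*(-23*w - 55) + a*(77*w^2 - 112*w - 190) - 49*w^3 + 231*w^2 - 90*w - 200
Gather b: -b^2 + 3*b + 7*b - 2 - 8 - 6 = -b^2 + 10*b - 16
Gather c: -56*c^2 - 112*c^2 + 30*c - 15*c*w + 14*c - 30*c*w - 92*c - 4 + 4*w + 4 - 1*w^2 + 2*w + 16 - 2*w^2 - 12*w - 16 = -168*c^2 + c*(-45*w - 48) - 3*w^2 - 6*w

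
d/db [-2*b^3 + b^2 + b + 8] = -6*b^2 + 2*b + 1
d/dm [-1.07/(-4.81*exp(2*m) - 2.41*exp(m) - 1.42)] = (-10.2934*exp(m) - 2.5787)*exp(m)/(4.81*exp(2*m) + 2.41*exp(m) + 1.42)^2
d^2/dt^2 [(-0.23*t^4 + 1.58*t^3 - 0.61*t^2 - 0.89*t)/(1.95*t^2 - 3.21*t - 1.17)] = (-1.74915*t^6 + 8.63811000000003*t^5 - 11.071188*t^4 + 11.54448*t^3 + 23.475582*t^2 + 0.793961999999997*t + 5.015088)/(7.414875*t^6 - 36.618075*t^5 + 46.93221*t^4 + 10.865529*t^3 - 28.159326*t^2 - 13.182507*t - 1.601613)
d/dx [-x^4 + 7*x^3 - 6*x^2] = x*(-4*x^2 + 21*x - 12)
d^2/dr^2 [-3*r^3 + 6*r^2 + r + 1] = 12 - 18*r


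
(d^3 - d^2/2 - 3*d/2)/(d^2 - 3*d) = (2*d^2 - d - 3)/(2*(d - 3))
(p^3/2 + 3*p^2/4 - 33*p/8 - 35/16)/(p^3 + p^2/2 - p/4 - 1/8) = (4*p^2 + 4*p - 35)/(2*(4*p^2 - 1))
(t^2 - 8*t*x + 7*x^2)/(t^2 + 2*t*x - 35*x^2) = (t^2 - 8*t*x + 7*x^2)/(t^2 + 2*t*x - 35*x^2)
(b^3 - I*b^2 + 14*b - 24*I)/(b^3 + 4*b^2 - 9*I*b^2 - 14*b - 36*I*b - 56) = (b^2 + I*b + 12)/(b^2 + b*(4 - 7*I) - 28*I)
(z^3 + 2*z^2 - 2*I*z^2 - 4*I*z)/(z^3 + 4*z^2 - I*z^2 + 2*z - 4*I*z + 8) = z*(z + 2)/(z^2 + z*(4 + I) + 4*I)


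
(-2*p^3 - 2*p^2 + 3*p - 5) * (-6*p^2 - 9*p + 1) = 12*p^5 + 30*p^4 - 2*p^3 + p^2 + 48*p - 5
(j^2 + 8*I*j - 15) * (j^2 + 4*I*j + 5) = j^4 + 12*I*j^3 - 42*j^2 - 20*I*j - 75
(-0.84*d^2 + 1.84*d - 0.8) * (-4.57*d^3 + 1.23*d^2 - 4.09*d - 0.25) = 3.8388*d^5 - 9.442*d^4 + 9.3548*d^3 - 8.2996*d^2 + 2.812*d + 0.2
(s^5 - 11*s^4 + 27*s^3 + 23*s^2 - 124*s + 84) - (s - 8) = s^5 - 11*s^4 + 27*s^3 + 23*s^2 - 125*s + 92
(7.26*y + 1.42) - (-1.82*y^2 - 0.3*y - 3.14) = 1.82*y^2 + 7.56*y + 4.56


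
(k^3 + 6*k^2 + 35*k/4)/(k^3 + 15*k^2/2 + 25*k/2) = (k + 7/2)/(k + 5)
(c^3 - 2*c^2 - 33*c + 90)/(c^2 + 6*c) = c - 8 + 15/c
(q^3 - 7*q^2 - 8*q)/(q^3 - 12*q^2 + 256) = q*(q + 1)/(q^2 - 4*q - 32)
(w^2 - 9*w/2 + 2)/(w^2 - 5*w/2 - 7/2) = (-2*w^2 + 9*w - 4)/(-2*w^2 + 5*w + 7)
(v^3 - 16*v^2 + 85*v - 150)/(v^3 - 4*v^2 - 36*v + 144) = (v^2 - 10*v + 25)/(v^2 + 2*v - 24)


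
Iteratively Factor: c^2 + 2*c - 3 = (c + 3)*(c - 1)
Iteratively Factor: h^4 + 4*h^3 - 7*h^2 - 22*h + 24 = (h + 3)*(h^3 + h^2 - 10*h + 8) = (h + 3)*(h + 4)*(h^2 - 3*h + 2) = (h - 2)*(h + 3)*(h + 4)*(h - 1)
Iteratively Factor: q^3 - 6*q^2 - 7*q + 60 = (q + 3)*(q^2 - 9*q + 20) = (q - 5)*(q + 3)*(q - 4)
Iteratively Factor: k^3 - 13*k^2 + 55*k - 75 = (k - 5)*(k^2 - 8*k + 15) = (k - 5)*(k - 3)*(k - 5)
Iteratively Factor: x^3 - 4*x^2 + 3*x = (x - 1)*(x^2 - 3*x) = (x - 3)*(x - 1)*(x)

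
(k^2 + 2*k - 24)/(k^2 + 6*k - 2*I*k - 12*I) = (k - 4)/(k - 2*I)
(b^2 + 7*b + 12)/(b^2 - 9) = (b + 4)/(b - 3)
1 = 1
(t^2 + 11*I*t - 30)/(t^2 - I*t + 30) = (t + 6*I)/(t - 6*I)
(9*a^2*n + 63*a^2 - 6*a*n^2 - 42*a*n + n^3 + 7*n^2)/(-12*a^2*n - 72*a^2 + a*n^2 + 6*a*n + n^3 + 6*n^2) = (-3*a*n - 21*a + n^2 + 7*n)/(4*a*n + 24*a + n^2 + 6*n)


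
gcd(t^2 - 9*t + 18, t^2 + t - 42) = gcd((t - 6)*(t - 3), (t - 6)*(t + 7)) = t - 6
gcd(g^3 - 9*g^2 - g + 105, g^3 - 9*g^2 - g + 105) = g^3 - 9*g^2 - g + 105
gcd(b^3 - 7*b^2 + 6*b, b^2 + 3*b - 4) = b - 1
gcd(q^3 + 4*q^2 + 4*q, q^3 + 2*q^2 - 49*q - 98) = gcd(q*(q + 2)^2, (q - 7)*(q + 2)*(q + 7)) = q + 2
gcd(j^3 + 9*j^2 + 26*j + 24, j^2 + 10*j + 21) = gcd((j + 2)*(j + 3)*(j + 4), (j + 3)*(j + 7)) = j + 3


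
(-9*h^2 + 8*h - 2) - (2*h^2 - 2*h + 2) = -11*h^2 + 10*h - 4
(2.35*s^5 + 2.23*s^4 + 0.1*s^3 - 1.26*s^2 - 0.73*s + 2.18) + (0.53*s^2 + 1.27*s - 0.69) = 2.35*s^5 + 2.23*s^4 + 0.1*s^3 - 0.73*s^2 + 0.54*s + 1.49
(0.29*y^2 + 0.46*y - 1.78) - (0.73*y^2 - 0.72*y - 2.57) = -0.44*y^2 + 1.18*y + 0.79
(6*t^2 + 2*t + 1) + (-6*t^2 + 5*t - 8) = 7*t - 7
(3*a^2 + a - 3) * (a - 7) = 3*a^3 - 20*a^2 - 10*a + 21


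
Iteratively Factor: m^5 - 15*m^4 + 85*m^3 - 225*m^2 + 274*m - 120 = (m - 3)*(m^4 - 12*m^3 + 49*m^2 - 78*m + 40) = (m - 5)*(m - 3)*(m^3 - 7*m^2 + 14*m - 8) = (m - 5)*(m - 3)*(m - 2)*(m^2 - 5*m + 4) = (m - 5)*(m - 4)*(m - 3)*(m - 2)*(m - 1)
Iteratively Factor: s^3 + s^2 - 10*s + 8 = (s - 2)*(s^2 + 3*s - 4) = (s - 2)*(s - 1)*(s + 4)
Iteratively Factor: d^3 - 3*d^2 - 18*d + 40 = (d - 2)*(d^2 - d - 20) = (d - 5)*(d - 2)*(d + 4)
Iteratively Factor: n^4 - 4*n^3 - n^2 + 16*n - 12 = (n - 1)*(n^3 - 3*n^2 - 4*n + 12) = (n - 1)*(n + 2)*(n^2 - 5*n + 6) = (n - 2)*(n - 1)*(n + 2)*(n - 3)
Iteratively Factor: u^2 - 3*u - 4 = (u + 1)*(u - 4)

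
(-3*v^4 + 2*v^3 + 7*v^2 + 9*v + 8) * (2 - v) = 3*v^5 - 8*v^4 - 3*v^3 + 5*v^2 + 10*v + 16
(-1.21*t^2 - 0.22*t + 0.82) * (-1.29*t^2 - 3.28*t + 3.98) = 1.5609*t^4 + 4.2526*t^3 - 5.152*t^2 - 3.5652*t + 3.2636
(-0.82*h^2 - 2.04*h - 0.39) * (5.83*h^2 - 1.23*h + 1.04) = -4.7806*h^4 - 10.8846*h^3 - 0.6173*h^2 - 1.6419*h - 0.4056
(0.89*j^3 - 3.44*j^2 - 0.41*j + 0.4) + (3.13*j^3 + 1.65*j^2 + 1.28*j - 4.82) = 4.02*j^3 - 1.79*j^2 + 0.87*j - 4.42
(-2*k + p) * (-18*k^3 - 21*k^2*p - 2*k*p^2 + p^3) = 36*k^4 + 24*k^3*p - 17*k^2*p^2 - 4*k*p^3 + p^4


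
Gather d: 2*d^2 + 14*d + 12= 2*d^2 + 14*d + 12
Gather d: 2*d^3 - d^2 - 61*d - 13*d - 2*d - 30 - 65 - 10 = 2*d^3 - d^2 - 76*d - 105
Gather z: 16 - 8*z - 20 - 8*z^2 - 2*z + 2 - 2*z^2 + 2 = -10*z^2 - 10*z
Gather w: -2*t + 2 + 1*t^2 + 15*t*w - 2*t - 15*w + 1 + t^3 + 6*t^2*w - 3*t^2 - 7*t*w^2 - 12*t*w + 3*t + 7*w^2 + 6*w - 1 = t^3 - 2*t^2 - t + w^2*(7 - 7*t) + w*(6*t^2 + 3*t - 9) + 2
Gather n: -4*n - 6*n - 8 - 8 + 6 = -10*n - 10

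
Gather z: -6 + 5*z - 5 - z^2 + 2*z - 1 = -z^2 + 7*z - 12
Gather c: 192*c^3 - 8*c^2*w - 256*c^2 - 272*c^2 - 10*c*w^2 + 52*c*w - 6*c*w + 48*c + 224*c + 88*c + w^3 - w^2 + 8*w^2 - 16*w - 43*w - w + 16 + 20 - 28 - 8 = 192*c^3 + c^2*(-8*w - 528) + c*(-10*w^2 + 46*w + 360) + w^3 + 7*w^2 - 60*w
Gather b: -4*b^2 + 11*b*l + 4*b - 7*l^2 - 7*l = -4*b^2 + b*(11*l + 4) - 7*l^2 - 7*l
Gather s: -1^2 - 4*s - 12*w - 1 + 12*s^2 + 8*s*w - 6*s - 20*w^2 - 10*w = 12*s^2 + s*(8*w - 10) - 20*w^2 - 22*w - 2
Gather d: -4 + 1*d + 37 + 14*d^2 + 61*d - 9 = 14*d^2 + 62*d + 24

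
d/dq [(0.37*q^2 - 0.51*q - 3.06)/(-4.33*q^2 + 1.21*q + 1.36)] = (-1.7606*q^2 - 25.4932*q + 3.009)/(18.7489*q^4 - 10.4786*q^3 - 10.3135*q^2 + 3.2912*q + 1.8496)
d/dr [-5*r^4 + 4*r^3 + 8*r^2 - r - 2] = -20*r^3 + 12*r^2 + 16*r - 1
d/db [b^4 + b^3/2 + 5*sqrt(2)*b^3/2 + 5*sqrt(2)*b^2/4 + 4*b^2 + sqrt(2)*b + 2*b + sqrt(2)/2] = 4*b^3 + 3*b^2/2 + 15*sqrt(2)*b^2/2 + 5*sqrt(2)*b/2 + 8*b + sqrt(2) + 2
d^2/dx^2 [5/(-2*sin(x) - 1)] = 10*(2*sin(x)^2 - sin(x) - 4)/(2*sin(x) + 1)^3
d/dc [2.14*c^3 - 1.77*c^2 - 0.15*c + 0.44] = 6.42*c^2 - 3.54*c - 0.15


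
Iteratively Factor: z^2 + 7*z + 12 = (z + 3)*(z + 4)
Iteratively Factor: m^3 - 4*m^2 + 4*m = (m - 2)*(m^2 - 2*m) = m*(m - 2)*(m - 2)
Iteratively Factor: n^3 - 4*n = (n)*(n^2 - 4) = n*(n + 2)*(n - 2)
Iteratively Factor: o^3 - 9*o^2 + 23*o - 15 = (o - 3)*(o^2 - 6*o + 5) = (o - 5)*(o - 3)*(o - 1)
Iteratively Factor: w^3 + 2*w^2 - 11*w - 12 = (w + 4)*(w^2 - 2*w - 3) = (w - 3)*(w + 4)*(w + 1)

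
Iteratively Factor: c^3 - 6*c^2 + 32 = (c - 4)*(c^2 - 2*c - 8) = (c - 4)^2*(c + 2)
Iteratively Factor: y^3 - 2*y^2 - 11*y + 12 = (y + 3)*(y^2 - 5*y + 4) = (y - 1)*(y + 3)*(y - 4)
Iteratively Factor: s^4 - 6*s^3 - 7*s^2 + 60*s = (s + 3)*(s^3 - 9*s^2 + 20*s) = (s - 5)*(s + 3)*(s^2 - 4*s) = (s - 5)*(s - 4)*(s + 3)*(s)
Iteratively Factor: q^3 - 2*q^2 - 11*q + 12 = (q + 3)*(q^2 - 5*q + 4) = (q - 4)*(q + 3)*(q - 1)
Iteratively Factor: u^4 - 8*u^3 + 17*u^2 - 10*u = (u - 1)*(u^3 - 7*u^2 + 10*u) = (u - 5)*(u - 1)*(u^2 - 2*u) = (u - 5)*(u - 2)*(u - 1)*(u)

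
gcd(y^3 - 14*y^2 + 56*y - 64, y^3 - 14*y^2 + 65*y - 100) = y - 4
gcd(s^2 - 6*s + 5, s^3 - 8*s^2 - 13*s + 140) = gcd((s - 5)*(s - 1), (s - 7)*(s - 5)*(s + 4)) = s - 5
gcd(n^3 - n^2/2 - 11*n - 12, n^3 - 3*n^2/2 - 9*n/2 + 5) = n + 2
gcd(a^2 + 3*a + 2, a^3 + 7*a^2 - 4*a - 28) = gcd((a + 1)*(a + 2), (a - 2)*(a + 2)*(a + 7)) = a + 2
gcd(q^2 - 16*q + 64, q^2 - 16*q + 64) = q^2 - 16*q + 64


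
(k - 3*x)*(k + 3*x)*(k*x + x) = k^3*x + k^2*x - 9*k*x^3 - 9*x^3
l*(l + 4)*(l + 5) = l^3 + 9*l^2 + 20*l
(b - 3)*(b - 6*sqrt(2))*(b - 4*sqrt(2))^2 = b^4 - 14*sqrt(2)*b^3 - 3*b^3 + 42*sqrt(2)*b^2 + 128*b^2 - 384*b - 192*sqrt(2)*b + 576*sqrt(2)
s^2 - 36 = (s - 6)*(s + 6)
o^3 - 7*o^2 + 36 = (o - 6)*(o - 3)*(o + 2)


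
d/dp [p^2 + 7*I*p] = 2*p + 7*I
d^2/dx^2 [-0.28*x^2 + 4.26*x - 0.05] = -0.560000000000000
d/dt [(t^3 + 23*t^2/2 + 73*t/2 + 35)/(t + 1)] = (4*t^3 + 29*t^2 + 46*t + 3)/(2*(t^2 + 2*t + 1))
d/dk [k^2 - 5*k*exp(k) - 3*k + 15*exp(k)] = -5*k*exp(k) + 2*k + 10*exp(k) - 3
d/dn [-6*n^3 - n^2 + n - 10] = -18*n^2 - 2*n + 1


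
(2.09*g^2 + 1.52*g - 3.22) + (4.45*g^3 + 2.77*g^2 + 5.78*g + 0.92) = 4.45*g^3 + 4.86*g^2 + 7.3*g - 2.3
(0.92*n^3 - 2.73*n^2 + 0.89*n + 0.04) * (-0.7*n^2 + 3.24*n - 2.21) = -0.644*n^5 + 4.8918*n^4 - 11.5014*n^3 + 8.8889*n^2 - 1.8373*n - 0.0884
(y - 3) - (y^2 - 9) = -y^2 + y + 6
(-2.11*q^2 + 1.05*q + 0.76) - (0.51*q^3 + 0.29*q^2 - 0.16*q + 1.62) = -0.51*q^3 - 2.4*q^2 + 1.21*q - 0.86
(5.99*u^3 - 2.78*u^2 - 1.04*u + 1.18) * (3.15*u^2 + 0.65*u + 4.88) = 18.8685*u^5 - 4.8635*u^4 + 24.1482*u^3 - 10.5254*u^2 - 4.3082*u + 5.7584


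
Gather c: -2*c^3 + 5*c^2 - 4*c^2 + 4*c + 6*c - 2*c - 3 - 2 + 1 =-2*c^3 + c^2 + 8*c - 4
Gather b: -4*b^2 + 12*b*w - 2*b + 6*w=-4*b^2 + b*(12*w - 2) + 6*w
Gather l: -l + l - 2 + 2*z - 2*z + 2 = 0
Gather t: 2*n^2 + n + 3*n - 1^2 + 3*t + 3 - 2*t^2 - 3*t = 2*n^2 + 4*n - 2*t^2 + 2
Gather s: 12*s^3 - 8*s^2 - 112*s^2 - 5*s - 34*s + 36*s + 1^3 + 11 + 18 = 12*s^3 - 120*s^2 - 3*s + 30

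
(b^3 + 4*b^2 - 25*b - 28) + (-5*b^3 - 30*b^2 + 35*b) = -4*b^3 - 26*b^2 + 10*b - 28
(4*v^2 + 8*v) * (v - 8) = 4*v^3 - 24*v^2 - 64*v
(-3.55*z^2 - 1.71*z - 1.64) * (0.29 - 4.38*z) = 15.549*z^3 + 6.4603*z^2 + 6.6873*z - 0.4756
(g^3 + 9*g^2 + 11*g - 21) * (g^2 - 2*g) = g^5 + 7*g^4 - 7*g^3 - 43*g^2 + 42*g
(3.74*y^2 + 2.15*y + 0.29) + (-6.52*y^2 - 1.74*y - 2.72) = -2.78*y^2 + 0.41*y - 2.43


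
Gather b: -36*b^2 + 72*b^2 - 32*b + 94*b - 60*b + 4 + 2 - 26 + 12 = 36*b^2 + 2*b - 8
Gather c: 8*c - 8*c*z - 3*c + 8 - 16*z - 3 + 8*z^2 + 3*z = c*(5 - 8*z) + 8*z^2 - 13*z + 5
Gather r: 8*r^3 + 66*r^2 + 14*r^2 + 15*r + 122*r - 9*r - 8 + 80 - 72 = 8*r^3 + 80*r^2 + 128*r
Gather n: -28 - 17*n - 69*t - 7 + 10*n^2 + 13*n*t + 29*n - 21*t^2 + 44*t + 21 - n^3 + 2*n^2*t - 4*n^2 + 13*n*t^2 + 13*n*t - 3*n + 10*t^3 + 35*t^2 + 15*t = -n^3 + n^2*(2*t + 6) + n*(13*t^2 + 26*t + 9) + 10*t^3 + 14*t^2 - 10*t - 14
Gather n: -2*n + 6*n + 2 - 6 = 4*n - 4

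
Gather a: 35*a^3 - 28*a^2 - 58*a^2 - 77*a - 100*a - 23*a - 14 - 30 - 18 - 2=35*a^3 - 86*a^2 - 200*a - 64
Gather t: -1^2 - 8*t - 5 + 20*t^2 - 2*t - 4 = 20*t^2 - 10*t - 10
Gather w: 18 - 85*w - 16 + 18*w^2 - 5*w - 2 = 18*w^2 - 90*w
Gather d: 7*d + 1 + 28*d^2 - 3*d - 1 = 28*d^2 + 4*d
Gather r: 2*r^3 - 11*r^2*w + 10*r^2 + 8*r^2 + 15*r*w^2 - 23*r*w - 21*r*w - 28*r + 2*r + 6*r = 2*r^3 + r^2*(18 - 11*w) + r*(15*w^2 - 44*w - 20)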